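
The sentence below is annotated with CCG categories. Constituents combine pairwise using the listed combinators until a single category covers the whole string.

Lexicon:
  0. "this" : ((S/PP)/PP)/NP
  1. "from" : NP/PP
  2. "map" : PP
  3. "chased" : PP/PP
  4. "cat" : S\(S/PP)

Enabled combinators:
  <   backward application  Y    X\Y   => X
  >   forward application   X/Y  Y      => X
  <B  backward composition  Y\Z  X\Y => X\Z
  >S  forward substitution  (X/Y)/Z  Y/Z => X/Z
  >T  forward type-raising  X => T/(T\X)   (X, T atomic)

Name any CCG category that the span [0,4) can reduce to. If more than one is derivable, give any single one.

S/PP

[0,5] S   <
  [0,4] S/PP   >S
    [0,3] (S/PP)/PP   >
      [0,1] "this" : ((S/PP)/PP)/NP
      [1,3] NP   >
        [1,2] "from" : NP/PP
        [2,3] "map" : PP
    [3,4] "chased" : PP/PP
  [4,5] "cat" : S\(S/PP)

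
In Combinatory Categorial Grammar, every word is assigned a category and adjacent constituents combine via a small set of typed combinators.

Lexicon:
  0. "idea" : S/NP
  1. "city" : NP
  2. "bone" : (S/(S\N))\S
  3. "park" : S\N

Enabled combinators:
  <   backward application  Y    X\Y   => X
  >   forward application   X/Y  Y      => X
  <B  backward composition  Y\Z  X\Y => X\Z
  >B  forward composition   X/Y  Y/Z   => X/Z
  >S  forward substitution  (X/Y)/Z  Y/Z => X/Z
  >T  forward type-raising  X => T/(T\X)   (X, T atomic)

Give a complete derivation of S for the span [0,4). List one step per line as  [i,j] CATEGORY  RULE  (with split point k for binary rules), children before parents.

[0,4] S   >
  [0,3] S/(S\N)   <
    [0,2] S   >
      [0,1] "idea" : S/NP
      [1,2] "city" : NP
    [2,3] "bone" : (S/(S\N))\S
  [3,4] "park" : S\N

[0,1] S/NP  lex  "idea"
[1,2] NP  lex  "city"
[0,2] S  >  k=1
[2,3] (S/(S\N))\S  lex  "bone"
[0,3] S/(S\N)  <  k=2
[3,4] S\N  lex  "park"
[0,4] S  >  k=3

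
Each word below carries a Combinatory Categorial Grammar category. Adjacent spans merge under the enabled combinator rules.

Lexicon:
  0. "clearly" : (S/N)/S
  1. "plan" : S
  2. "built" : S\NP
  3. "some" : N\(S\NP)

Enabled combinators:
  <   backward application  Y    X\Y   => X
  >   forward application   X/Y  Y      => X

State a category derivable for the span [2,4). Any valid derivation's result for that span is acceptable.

N

[0,4] S   >
  [0,2] S/N   >
    [0,1] "clearly" : (S/N)/S
    [1,2] "plan" : S
  [2,4] N   <
    [2,3] "built" : S\NP
    [3,4] "some" : N\(S\NP)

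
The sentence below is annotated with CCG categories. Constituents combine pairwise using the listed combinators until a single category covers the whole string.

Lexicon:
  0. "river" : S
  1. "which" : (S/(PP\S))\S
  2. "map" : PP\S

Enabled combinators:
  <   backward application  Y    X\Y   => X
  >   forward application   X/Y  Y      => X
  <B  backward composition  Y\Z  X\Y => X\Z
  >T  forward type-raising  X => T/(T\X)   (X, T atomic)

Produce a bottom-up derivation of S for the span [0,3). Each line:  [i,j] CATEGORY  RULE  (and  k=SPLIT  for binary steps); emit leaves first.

[0,3] S   >
  [0,2] S/(PP\S)   <
    [0,1] "river" : S
    [1,2] "which" : (S/(PP\S))\S
  [2,3] "map" : PP\S

[0,1] S  lex  "river"
[1,2] (S/(PP\S))\S  lex  "which"
[0,2] S/(PP\S)  <  k=1
[2,3] PP\S  lex  "map"
[0,3] S  >  k=2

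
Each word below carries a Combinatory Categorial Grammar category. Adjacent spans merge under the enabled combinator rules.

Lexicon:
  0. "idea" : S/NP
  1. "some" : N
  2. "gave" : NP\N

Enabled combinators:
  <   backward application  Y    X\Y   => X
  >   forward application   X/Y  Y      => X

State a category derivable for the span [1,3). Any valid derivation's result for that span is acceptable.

[0,3] S   >
  [0,1] "idea" : S/NP
  [1,3] NP   <
    [1,2] "some" : N
    [2,3] "gave" : NP\N

NP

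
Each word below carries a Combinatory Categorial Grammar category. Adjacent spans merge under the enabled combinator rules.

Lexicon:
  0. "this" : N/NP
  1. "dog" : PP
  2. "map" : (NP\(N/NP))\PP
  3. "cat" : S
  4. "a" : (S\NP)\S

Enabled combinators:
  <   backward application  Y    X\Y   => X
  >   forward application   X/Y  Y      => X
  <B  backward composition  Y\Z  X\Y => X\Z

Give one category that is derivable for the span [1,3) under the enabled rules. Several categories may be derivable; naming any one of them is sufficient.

NP\(N/NP)

[0,5] S   <
  [0,3] NP   <
    [0,1] "this" : N/NP
    [1,3] NP\(N/NP)   <
      [1,2] "dog" : PP
      [2,3] "map" : (NP\(N/NP))\PP
  [3,5] S\NP   <
    [3,4] "cat" : S
    [4,5] "a" : (S\NP)\S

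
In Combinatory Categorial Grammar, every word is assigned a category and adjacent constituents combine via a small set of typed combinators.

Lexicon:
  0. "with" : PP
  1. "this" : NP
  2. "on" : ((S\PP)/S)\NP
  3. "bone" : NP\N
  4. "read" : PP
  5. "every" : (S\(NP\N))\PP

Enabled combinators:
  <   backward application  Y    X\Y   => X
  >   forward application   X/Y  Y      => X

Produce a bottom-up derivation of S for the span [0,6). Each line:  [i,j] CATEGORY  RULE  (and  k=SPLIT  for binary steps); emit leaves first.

[0,1] PP  lex  "with"
[1,2] NP  lex  "this"
[2,3] ((S\PP)/S)\NP  lex  "on"
[1,3] (S\PP)/S  <  k=2
[3,4] NP\N  lex  "bone"
[4,5] PP  lex  "read"
[5,6] (S\(NP\N))\PP  lex  "every"
[4,6] S\(NP\N)  <  k=5
[3,6] S  <  k=4
[1,6] S\PP  >  k=3
[0,6] S  <  k=1

[0,6] S   <
  [0,1] "with" : PP
  [1,6] S\PP   >
    [1,3] (S\PP)/S   <
      [1,2] "this" : NP
      [2,3] "on" : ((S\PP)/S)\NP
    [3,6] S   <
      [3,4] "bone" : NP\N
      [4,6] S\(NP\N)   <
        [4,5] "read" : PP
        [5,6] "every" : (S\(NP\N))\PP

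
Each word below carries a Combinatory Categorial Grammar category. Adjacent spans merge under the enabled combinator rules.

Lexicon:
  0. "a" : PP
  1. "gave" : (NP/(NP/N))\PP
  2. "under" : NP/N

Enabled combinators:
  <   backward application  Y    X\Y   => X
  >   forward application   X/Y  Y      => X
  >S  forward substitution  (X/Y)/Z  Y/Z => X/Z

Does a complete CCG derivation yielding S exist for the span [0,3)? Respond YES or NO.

PP (NP/(NP/N))\PP NP/N
CKY chart[0,3] = {NP}; S ∉ chart

NO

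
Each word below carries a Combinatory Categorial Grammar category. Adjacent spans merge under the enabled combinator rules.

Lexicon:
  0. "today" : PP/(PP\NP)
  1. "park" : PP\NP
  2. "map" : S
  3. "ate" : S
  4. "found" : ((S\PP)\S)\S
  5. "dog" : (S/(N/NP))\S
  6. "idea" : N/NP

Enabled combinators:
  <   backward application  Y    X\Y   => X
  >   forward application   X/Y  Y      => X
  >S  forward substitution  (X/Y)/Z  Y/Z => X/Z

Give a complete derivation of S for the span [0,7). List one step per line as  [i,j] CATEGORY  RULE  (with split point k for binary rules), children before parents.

[0,1] PP/(PP\NP)  lex  "today"
[1,2] PP\NP  lex  "park"
[0,2] PP  >  k=1
[2,3] S  lex  "map"
[3,4] S  lex  "ate"
[4,5] ((S\PP)\S)\S  lex  "found"
[3,5] (S\PP)\S  <  k=4
[2,5] S\PP  <  k=3
[0,5] S  <  k=2
[5,6] (S/(N/NP))\S  lex  "dog"
[0,6] S/(N/NP)  <  k=5
[6,7] N/NP  lex  "idea"
[0,7] S  >  k=6

[0,7] S   >
  [0,6] S/(N/NP)   <
    [0,5] S   <
      [0,2] PP   >
        [0,1] "today" : PP/(PP\NP)
        [1,2] "park" : PP\NP
      [2,5] S\PP   <
        [2,3] "map" : S
        [3,5] (S\PP)\S   <
          [3,4] "ate" : S
          [4,5] "found" : ((S\PP)\S)\S
    [5,6] "dog" : (S/(N/NP))\S
  [6,7] "idea" : N/NP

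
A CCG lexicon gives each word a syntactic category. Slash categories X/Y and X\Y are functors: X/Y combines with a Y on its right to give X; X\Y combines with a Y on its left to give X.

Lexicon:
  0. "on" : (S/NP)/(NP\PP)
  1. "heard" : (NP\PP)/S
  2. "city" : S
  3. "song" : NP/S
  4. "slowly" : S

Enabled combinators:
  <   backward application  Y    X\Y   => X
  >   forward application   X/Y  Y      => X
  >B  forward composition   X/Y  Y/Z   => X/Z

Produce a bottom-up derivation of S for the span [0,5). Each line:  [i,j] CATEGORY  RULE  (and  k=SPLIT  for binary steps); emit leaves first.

[0,5] S   >
  [0,3] S/NP   >
    [0,1] "on" : (S/NP)/(NP\PP)
    [1,3] NP\PP   >
      [1,2] "heard" : (NP\PP)/S
      [2,3] "city" : S
  [3,5] NP   >
    [3,4] "song" : NP/S
    [4,5] "slowly" : S

[0,1] (S/NP)/(NP\PP)  lex  "on"
[1,2] (NP\PP)/S  lex  "heard"
[2,3] S  lex  "city"
[1,3] NP\PP  >  k=2
[0,3] S/NP  >  k=1
[3,4] NP/S  lex  "song"
[4,5] S  lex  "slowly"
[3,5] NP  >  k=4
[0,5] S  >  k=3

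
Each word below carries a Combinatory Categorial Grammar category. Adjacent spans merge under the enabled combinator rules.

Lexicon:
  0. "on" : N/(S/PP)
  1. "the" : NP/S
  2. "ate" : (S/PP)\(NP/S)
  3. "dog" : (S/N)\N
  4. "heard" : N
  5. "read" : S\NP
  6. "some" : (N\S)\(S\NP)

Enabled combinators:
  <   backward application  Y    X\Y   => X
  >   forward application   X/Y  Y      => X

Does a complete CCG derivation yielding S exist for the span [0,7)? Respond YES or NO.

N/(S/PP) NP/S (S/PP)\(NP/S) (S/N)\N N S\NP (N\S)\(S\NP)
CKY chart[0,7] = {N}; S ∉ chart

NO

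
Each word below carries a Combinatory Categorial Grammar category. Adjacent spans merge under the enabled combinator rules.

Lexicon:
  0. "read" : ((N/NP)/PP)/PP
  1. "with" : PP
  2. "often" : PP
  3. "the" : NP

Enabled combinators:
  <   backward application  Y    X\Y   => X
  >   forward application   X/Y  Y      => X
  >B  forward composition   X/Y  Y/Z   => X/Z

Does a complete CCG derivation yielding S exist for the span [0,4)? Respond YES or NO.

NO

((N/NP)/PP)/PP PP PP NP
CKY chart[0,4] = {N}; S ∉ chart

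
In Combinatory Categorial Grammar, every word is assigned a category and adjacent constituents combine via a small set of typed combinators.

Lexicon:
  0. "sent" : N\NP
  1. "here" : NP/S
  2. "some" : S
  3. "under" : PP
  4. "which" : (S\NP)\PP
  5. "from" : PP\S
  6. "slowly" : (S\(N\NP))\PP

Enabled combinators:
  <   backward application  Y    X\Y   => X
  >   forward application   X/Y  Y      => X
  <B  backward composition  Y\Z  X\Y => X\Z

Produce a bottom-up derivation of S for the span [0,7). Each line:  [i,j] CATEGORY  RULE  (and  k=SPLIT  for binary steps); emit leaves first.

[0,7] S   <
  [0,1] "sent" : N\NP
  [1,7] S\(N\NP)   <
    [1,6] PP   <
      [1,3] NP   >
        [1,2] "here" : NP/S
        [2,3] "some" : S
      [3,6] PP\NP   <B
        [3,5] S\NP   <
          [3,4] "under" : PP
          [4,5] "which" : (S\NP)\PP
        [5,6] "from" : PP\S
    [6,7] "slowly" : (S\(N\NP))\PP

[0,1] N\NP  lex  "sent"
[1,2] NP/S  lex  "here"
[2,3] S  lex  "some"
[1,3] NP  >  k=2
[3,4] PP  lex  "under"
[4,5] (S\NP)\PP  lex  "which"
[3,5] S\NP  <  k=4
[5,6] PP\S  lex  "from"
[3,6] PP\NP  <B  k=5
[1,6] PP  <  k=3
[6,7] (S\(N\NP))\PP  lex  "slowly"
[1,7] S\(N\NP)  <  k=6
[0,7] S  <  k=1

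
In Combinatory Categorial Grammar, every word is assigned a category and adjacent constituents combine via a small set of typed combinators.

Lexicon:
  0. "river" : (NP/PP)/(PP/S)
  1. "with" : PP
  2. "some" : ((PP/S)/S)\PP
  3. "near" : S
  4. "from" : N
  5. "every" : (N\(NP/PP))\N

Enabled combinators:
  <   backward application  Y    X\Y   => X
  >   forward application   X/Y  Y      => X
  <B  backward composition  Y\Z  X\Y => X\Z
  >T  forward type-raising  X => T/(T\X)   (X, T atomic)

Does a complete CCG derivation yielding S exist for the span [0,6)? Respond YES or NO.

(NP/PP)/(PP/S) PP ((PP/S)/S)\PP S N (N\(NP/PP))\N
CKY chart[0,6] = {N, N/(N\N), NP/(NP\N), PP/(PP\N), S/(S\N)}; S ∉ chart

NO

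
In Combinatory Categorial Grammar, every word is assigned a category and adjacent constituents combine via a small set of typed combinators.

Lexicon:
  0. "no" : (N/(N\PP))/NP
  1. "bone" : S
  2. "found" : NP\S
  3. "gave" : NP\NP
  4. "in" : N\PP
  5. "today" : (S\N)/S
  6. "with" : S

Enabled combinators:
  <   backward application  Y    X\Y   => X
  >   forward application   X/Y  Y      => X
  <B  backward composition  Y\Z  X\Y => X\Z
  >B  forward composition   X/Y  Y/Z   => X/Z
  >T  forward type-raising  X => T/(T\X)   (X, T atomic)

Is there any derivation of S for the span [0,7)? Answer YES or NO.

[0,7] S   <
  [0,5] N   >
    [0,4] N/(N\PP)   >
      [0,1] "no" : (N/(N\PP))/NP
      [1,4] NP   >
        [1,2] NP/(NP\S)   >T
          [1,2] "bone" : S
        [2,4] NP\S   <B
          [2,3] "found" : NP\S
          [3,4] "gave" : NP\NP
    [4,5] "in" : N\PP
  [5,7] S\N   >
    [5,6] "today" : (S\N)/S
    [6,7] "with" : S

YES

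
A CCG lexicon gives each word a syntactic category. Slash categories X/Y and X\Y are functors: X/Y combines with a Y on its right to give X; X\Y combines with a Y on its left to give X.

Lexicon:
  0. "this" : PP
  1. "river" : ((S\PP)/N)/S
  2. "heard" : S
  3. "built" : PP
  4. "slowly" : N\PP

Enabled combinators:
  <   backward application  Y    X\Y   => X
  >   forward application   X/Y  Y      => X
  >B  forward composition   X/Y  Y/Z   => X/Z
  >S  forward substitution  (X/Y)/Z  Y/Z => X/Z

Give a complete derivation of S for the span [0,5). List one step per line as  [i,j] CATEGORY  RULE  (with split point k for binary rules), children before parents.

[0,5] S   <
  [0,1] "this" : PP
  [1,5] S\PP   >
    [1,3] (S\PP)/N   >
      [1,2] "river" : ((S\PP)/N)/S
      [2,3] "heard" : S
    [3,5] N   <
      [3,4] "built" : PP
      [4,5] "slowly" : N\PP

[0,1] PP  lex  "this"
[1,2] ((S\PP)/N)/S  lex  "river"
[2,3] S  lex  "heard"
[1,3] (S\PP)/N  >  k=2
[3,4] PP  lex  "built"
[4,5] N\PP  lex  "slowly"
[3,5] N  <  k=4
[1,5] S\PP  >  k=3
[0,5] S  <  k=1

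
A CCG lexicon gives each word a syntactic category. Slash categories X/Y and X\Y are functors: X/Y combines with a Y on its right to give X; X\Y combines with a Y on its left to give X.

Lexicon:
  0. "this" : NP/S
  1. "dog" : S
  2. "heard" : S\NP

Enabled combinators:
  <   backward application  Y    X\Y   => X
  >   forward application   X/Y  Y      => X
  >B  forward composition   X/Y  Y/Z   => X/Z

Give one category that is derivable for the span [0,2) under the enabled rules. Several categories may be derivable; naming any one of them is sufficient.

[0,3] S   <
  [0,2] NP   >
    [0,1] "this" : NP/S
    [1,2] "dog" : S
  [2,3] "heard" : S\NP

NP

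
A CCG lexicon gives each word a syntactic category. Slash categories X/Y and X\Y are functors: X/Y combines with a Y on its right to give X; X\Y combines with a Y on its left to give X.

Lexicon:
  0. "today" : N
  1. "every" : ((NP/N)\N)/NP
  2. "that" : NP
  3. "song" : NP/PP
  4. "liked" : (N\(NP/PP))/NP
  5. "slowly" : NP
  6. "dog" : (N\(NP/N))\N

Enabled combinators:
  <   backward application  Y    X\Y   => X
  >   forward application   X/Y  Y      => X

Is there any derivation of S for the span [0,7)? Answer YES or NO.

N ((NP/N)\N)/NP NP NP/PP (N\(NP/PP))/NP NP (N\(NP/N))\N
CKY chart[0,7] = {N}; S ∉ chart

NO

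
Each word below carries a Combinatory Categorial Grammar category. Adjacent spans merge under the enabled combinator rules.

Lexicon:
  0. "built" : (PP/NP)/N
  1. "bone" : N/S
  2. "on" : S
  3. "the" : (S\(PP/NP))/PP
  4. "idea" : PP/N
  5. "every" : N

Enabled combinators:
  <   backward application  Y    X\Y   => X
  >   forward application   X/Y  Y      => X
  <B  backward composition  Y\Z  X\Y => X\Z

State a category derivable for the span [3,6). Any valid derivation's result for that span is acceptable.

S\(PP/NP)

[0,6] S   <
  [0,3] PP/NP   >
    [0,1] "built" : (PP/NP)/N
    [1,3] N   >
      [1,2] "bone" : N/S
      [2,3] "on" : S
  [3,6] S\(PP/NP)   >
    [3,4] "the" : (S\(PP/NP))/PP
    [4,6] PP   >
      [4,5] "idea" : PP/N
      [5,6] "every" : N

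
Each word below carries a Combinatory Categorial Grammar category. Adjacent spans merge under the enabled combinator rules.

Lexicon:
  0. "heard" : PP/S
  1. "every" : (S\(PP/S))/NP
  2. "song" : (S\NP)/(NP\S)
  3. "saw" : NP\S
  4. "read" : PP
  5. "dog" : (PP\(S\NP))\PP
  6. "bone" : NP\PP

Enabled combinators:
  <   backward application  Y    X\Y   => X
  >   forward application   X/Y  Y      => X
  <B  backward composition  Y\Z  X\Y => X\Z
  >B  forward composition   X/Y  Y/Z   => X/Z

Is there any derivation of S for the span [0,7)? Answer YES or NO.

YES

[0,7] S   <
  [0,1] "heard" : PP/S
  [1,7] S\(PP/S)   >
    [1,2] "every" : (S\(PP/S))/NP
    [2,7] NP   <
      [2,6] PP   <
        [2,4] S\NP   >
          [2,3] "song" : (S\NP)/(NP\S)
          [3,4] "saw" : NP\S
        [4,6] PP\(S\NP)   <
          [4,5] "read" : PP
          [5,6] "dog" : (PP\(S\NP))\PP
      [6,7] "bone" : NP\PP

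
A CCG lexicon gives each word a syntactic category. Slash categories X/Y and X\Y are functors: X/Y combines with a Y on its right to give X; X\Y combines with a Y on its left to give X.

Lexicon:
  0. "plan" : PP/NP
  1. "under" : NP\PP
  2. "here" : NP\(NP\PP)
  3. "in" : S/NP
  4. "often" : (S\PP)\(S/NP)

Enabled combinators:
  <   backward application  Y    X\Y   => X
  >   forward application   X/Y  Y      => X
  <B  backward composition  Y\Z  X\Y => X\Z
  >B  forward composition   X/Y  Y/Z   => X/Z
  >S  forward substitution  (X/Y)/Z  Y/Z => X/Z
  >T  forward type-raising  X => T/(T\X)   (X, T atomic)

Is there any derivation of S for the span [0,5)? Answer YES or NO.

YES

[0,5] S   <
  [0,3] PP   >
    [0,1] "plan" : PP/NP
    [1,3] NP   <
      [1,2] "under" : NP\PP
      [2,3] "here" : NP\(NP\PP)
  [3,5] S\PP   <
    [3,4] "in" : S/NP
    [4,5] "often" : (S\PP)\(S/NP)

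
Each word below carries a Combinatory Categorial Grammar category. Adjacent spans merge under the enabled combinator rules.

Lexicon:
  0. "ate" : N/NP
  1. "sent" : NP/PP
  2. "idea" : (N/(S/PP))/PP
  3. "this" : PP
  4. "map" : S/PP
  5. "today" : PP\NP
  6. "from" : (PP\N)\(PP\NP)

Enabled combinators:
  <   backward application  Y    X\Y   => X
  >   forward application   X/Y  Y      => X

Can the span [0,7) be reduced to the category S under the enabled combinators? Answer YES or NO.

NO

N/NP NP/PP (N/(S/PP))/PP PP S/PP PP\NP (PP\N)\(PP\NP)
CKY chart[0,7] = {N}; S ∉ chart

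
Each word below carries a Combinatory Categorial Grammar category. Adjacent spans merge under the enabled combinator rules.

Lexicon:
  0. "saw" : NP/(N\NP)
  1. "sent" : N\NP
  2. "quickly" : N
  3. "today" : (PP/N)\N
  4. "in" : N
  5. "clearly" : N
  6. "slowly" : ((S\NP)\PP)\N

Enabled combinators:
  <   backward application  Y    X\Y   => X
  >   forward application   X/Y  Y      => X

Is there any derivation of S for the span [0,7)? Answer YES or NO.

YES

[0,7] S   <
  [0,2] NP   >
    [0,1] "saw" : NP/(N\NP)
    [1,2] "sent" : N\NP
  [2,7] S\NP   <
    [2,5] PP   >
      [2,4] PP/N   <
        [2,3] "quickly" : N
        [3,4] "today" : (PP/N)\N
      [4,5] "in" : N
    [5,7] (S\NP)\PP   <
      [5,6] "clearly" : N
      [6,7] "slowly" : ((S\NP)\PP)\N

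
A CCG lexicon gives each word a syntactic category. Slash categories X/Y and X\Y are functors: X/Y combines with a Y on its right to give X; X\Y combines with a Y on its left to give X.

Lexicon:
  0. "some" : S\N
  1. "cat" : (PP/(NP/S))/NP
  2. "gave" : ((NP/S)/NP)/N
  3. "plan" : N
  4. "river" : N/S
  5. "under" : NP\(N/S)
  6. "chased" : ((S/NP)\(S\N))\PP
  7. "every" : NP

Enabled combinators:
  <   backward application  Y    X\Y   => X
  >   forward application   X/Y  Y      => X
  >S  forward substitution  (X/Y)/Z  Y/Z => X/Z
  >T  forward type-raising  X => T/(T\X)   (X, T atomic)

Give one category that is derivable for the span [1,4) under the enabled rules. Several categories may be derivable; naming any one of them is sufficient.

[0,8] S   >
  [0,7] S/NP   <
    [0,1] "some" : S\N
    [1,7] (S/NP)\(S\N)   <
      [1,6] PP   >
        [1,4] PP/NP   >S
          [1,2] "cat" : (PP/(NP/S))/NP
          [2,4] (NP/S)/NP   >
            [2,3] "gave" : ((NP/S)/NP)/N
            [3,4] "plan" : N
        [4,6] NP   <
          [4,5] "river" : N/S
          [5,6] "under" : NP\(N/S)
      [6,7] "chased" : ((S/NP)\(S\N))\PP
  [7,8] "every" : NP

PP/NP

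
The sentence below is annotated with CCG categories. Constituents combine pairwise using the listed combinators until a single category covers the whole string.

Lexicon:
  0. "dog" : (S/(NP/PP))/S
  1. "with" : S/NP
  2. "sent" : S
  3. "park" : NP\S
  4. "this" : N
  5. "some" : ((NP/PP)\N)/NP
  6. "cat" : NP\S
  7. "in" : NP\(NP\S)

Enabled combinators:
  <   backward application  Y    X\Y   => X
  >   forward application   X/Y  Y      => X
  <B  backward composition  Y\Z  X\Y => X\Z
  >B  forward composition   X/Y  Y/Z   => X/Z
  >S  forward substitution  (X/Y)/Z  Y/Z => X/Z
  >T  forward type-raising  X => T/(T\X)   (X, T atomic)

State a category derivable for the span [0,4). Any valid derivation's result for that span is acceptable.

S/(NP/PP)

[0,8] S   >
  [0,4] S/(NP/PP)   >
    [0,1] "dog" : (S/(NP/PP))/S
    [1,4] S   >
      [1,2] "with" : S/NP
      [2,4] NP   >
        [2,3] NP/(NP\S)   >T
          [2,3] "sent" : S
        [3,4] "park" : NP\S
  [4,8] NP/PP   <
    [4,5] "this" : N
    [5,8] (NP/PP)\N   >
      [5,6] "some" : ((NP/PP)\N)/NP
      [6,8] NP   <
        [6,7] "cat" : NP\S
        [7,8] "in" : NP\(NP\S)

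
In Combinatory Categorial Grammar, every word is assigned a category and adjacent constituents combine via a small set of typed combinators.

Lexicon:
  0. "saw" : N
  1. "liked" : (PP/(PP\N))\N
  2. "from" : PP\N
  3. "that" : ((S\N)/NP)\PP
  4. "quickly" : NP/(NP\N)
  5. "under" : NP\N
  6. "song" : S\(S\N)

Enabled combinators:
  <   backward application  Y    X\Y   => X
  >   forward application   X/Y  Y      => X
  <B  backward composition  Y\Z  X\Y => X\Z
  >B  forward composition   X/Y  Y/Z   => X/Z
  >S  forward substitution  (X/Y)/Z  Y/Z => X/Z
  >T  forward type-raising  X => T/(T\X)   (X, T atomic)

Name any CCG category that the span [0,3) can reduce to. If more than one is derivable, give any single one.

PP

[0,7] S   <
  [0,6] S\N   >
    [0,4] (S\N)/NP   <
      [0,3] PP   >
        [0,2] PP/(PP\N)   <
          [0,1] "saw" : N
          [1,2] "liked" : (PP/(PP\N))\N
        [2,3] "from" : PP\N
      [3,4] "that" : ((S\N)/NP)\PP
    [4,6] NP   >
      [4,5] "quickly" : NP/(NP\N)
      [5,6] "under" : NP\N
  [6,7] "song" : S\(S\N)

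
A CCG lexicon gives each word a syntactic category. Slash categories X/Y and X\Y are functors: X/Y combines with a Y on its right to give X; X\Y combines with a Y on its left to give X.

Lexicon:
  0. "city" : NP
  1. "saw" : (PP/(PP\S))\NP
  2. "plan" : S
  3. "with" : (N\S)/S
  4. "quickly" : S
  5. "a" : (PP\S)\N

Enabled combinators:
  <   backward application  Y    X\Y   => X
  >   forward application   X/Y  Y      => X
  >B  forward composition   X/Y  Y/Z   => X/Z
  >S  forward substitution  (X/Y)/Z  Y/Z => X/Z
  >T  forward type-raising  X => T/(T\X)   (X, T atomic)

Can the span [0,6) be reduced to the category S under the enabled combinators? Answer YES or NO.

NP (PP/(PP\S))\NP S (N\S)/S S (PP\S)\N
CKY chart[0,6] = {N/(N\PP), NP/(NP\PP), PP, PP/(PP\PP), S/(S\PP)}; S ∉ chart

NO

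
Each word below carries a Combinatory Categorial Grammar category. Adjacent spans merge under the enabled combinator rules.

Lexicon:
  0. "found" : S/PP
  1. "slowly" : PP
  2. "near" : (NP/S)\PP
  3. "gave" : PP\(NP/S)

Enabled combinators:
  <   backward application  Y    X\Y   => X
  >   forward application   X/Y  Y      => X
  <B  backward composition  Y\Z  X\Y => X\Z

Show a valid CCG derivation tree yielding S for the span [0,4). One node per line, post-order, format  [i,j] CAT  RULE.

[0,4] S   >
  [0,1] "found" : S/PP
  [1,4] PP   <
    [1,3] NP/S   <
      [1,2] "slowly" : PP
      [2,3] "near" : (NP/S)\PP
    [3,4] "gave" : PP\(NP/S)

[0,1] S/PP  lex  "found"
[1,2] PP  lex  "slowly"
[2,3] (NP/S)\PP  lex  "near"
[1,3] NP/S  <  k=2
[3,4] PP\(NP/S)  lex  "gave"
[1,4] PP  <  k=3
[0,4] S  >  k=1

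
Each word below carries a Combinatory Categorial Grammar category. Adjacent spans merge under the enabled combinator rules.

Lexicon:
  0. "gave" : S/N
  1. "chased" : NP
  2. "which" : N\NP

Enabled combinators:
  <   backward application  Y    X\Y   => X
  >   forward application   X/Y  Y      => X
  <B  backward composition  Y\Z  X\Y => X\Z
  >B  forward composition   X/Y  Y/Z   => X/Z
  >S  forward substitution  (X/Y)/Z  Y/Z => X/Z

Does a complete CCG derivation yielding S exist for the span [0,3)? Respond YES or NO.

[0,3] S   >
  [0,1] "gave" : S/N
  [1,3] N   <
    [1,2] "chased" : NP
    [2,3] "which" : N\NP

YES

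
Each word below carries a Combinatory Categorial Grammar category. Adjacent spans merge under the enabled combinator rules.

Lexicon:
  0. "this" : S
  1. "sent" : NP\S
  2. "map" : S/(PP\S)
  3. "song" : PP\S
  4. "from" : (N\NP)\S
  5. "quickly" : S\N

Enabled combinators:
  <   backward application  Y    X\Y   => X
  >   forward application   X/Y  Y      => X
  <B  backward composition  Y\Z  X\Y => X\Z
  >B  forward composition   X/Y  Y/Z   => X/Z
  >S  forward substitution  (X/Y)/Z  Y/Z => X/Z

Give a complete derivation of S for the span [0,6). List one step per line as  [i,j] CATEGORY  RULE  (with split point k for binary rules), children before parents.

[0,1] S  lex  "this"
[1,2] NP\S  lex  "sent"
[2,3] S/(PP\S)  lex  "map"
[3,4] PP\S  lex  "song"
[2,4] S  >  k=3
[4,5] (N\NP)\S  lex  "from"
[2,5] N\NP  <  k=4
[1,5] N\S  <B  k=2
[0,5] N  <  k=1
[5,6] S\N  lex  "quickly"
[0,6] S  <  k=5

[0,6] S   <
  [0,5] N   <
    [0,1] "this" : S
    [1,5] N\S   <B
      [1,2] "sent" : NP\S
      [2,5] N\NP   <
        [2,4] S   >
          [2,3] "map" : S/(PP\S)
          [3,4] "song" : PP\S
        [4,5] "from" : (N\NP)\S
  [5,6] "quickly" : S\N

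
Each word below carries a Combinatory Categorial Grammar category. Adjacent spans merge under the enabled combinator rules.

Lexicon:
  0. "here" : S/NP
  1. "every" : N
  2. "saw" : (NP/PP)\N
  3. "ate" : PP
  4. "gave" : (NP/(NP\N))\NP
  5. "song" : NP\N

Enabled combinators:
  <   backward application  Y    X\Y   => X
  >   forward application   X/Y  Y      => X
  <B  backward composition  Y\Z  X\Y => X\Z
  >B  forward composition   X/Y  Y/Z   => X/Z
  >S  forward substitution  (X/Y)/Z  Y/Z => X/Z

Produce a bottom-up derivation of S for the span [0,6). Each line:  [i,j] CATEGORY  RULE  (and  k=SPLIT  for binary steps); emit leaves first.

[0,1] S/NP  lex  "here"
[1,2] N  lex  "every"
[2,3] (NP/PP)\N  lex  "saw"
[1,3] NP/PP  <  k=2
[3,4] PP  lex  "ate"
[1,4] NP  >  k=3
[4,5] (NP/(NP\N))\NP  lex  "gave"
[1,5] NP/(NP\N)  <  k=4
[5,6] NP\N  lex  "song"
[1,6] NP  >  k=5
[0,6] S  >  k=1

[0,6] S   >
  [0,1] "here" : S/NP
  [1,6] NP   >
    [1,5] NP/(NP\N)   <
      [1,4] NP   >
        [1,3] NP/PP   <
          [1,2] "every" : N
          [2,3] "saw" : (NP/PP)\N
        [3,4] "ate" : PP
      [4,5] "gave" : (NP/(NP\N))\NP
    [5,6] "song" : NP\N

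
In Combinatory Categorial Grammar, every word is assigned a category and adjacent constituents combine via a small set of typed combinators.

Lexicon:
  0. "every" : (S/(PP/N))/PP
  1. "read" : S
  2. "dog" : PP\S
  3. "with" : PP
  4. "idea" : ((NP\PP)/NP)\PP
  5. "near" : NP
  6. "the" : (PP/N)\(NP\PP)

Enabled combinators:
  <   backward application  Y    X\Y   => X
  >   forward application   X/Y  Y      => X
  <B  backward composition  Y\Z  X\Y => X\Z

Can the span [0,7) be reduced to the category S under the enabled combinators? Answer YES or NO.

[0,7] S   >
  [0,3] S/(PP/N)   >
    [0,1] "every" : (S/(PP/N))/PP
    [1,3] PP   <
      [1,2] "read" : S
      [2,3] "dog" : PP\S
  [3,7] PP/N   <
    [3,6] NP\PP   >
      [3,5] (NP\PP)/NP   <
        [3,4] "with" : PP
        [4,5] "idea" : ((NP\PP)/NP)\PP
      [5,6] "near" : NP
    [6,7] "the" : (PP/N)\(NP\PP)

YES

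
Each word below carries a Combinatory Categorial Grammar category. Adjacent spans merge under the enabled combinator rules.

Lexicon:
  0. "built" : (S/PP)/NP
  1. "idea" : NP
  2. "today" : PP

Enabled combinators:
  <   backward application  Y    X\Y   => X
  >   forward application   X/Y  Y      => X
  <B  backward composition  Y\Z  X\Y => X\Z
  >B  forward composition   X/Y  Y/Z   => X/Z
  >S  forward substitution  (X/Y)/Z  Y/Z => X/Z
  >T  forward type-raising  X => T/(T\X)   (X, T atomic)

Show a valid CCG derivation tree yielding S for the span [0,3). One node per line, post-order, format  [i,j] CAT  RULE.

[0,1] (S/PP)/NP  lex  "built"
[1,2] NP  lex  "idea"
[0,2] S/PP  >  k=1
[2,3] PP  lex  "today"
[0,3] S  >  k=2

[0,3] S   >
  [0,2] S/PP   >
    [0,1] "built" : (S/PP)/NP
    [1,2] "idea" : NP
  [2,3] "today" : PP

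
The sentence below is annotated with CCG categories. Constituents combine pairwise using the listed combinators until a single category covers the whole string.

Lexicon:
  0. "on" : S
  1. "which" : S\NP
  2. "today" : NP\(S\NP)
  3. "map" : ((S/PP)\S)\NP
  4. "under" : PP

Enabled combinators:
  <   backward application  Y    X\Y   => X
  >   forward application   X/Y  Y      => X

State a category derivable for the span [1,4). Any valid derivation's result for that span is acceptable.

[0,5] S   >
  [0,4] S/PP   <
    [0,1] "on" : S
    [1,4] (S/PP)\S   <
      [1,3] NP   <
        [1,2] "which" : S\NP
        [2,3] "today" : NP\(S\NP)
      [3,4] "map" : ((S/PP)\S)\NP
  [4,5] "under" : PP

(S/PP)\S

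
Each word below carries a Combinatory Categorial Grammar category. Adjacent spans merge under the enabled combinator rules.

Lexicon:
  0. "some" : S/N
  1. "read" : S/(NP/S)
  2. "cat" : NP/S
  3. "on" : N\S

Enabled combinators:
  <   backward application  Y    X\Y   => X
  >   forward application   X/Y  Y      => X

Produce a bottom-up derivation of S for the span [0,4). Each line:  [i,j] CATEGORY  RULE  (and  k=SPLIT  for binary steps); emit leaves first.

[0,1] S/N  lex  "some"
[1,2] S/(NP/S)  lex  "read"
[2,3] NP/S  lex  "cat"
[1,3] S  >  k=2
[3,4] N\S  lex  "on"
[1,4] N  <  k=3
[0,4] S  >  k=1

[0,4] S   >
  [0,1] "some" : S/N
  [1,4] N   <
    [1,3] S   >
      [1,2] "read" : S/(NP/S)
      [2,3] "cat" : NP/S
    [3,4] "on" : N\S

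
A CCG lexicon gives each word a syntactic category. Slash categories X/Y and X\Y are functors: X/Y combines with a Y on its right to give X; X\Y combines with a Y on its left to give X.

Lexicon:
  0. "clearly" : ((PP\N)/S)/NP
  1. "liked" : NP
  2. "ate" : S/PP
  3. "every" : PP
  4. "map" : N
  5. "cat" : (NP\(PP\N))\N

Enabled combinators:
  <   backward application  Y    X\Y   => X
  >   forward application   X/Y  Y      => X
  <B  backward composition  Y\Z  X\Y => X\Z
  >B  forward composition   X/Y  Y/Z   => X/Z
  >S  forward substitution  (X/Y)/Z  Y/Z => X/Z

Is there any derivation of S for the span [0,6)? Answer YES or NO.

((PP\N)/S)/NP NP S/PP PP N (NP\(PP\N))\N
CKY chart[0,6] = {NP}; S ∉ chart

NO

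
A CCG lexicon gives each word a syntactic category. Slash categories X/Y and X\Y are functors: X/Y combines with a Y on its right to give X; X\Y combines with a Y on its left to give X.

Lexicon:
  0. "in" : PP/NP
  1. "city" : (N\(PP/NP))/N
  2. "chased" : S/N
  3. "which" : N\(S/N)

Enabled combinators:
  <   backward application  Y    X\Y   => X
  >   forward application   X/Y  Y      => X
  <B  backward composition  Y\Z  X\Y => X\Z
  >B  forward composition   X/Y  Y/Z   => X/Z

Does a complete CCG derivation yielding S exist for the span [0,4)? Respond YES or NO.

PP/NP (N\(PP/NP))/N S/N N\(S/N)
CKY chart[0,4] = {N}; S ∉ chart

NO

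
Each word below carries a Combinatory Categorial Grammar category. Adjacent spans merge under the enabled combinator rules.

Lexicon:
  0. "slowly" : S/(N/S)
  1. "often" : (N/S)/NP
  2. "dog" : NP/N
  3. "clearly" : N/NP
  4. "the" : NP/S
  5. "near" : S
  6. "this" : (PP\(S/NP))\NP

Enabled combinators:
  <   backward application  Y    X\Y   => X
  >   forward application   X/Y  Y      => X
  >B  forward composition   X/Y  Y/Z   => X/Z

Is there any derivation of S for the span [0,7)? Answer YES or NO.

S/(N/S) (N/S)/NP NP/N N/NP NP/S S (PP\(S/NP))\NP
CKY chart[0,7] = {PP}; S ∉ chart

NO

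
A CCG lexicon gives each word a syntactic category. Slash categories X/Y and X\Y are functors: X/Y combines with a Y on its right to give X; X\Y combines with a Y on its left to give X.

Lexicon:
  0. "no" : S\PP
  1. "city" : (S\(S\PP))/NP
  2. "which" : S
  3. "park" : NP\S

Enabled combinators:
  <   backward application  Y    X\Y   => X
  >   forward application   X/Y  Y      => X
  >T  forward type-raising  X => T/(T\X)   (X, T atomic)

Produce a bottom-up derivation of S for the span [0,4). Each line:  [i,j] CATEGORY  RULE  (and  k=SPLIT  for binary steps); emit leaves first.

[0,4] S   <
  [0,1] "no" : S\PP
  [1,4] S\(S\PP)   >
    [1,2] "city" : (S\(S\PP))/NP
    [2,4] NP   <
      [2,3] "which" : S
      [3,4] "park" : NP\S

[0,1] S\PP  lex  "no"
[1,2] (S\(S\PP))/NP  lex  "city"
[2,3] S  lex  "which"
[3,4] NP\S  lex  "park"
[2,4] NP  <  k=3
[1,4] S\(S\PP)  >  k=2
[0,4] S  <  k=1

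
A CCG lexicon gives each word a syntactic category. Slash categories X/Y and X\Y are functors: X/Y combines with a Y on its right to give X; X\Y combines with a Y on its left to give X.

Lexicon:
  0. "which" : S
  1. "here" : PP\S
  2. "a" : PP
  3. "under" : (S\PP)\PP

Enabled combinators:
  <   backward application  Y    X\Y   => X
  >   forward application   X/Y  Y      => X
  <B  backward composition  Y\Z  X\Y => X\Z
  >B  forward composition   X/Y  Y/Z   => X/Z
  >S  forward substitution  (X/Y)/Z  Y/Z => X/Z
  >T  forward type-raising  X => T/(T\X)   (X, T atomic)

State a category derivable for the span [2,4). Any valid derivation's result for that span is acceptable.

S\PP

[0,4] S   <
  [0,2] PP   <
    [0,1] "which" : S
    [1,2] "here" : PP\S
  [2,4] S\PP   <
    [2,3] "a" : PP
    [3,4] "under" : (S\PP)\PP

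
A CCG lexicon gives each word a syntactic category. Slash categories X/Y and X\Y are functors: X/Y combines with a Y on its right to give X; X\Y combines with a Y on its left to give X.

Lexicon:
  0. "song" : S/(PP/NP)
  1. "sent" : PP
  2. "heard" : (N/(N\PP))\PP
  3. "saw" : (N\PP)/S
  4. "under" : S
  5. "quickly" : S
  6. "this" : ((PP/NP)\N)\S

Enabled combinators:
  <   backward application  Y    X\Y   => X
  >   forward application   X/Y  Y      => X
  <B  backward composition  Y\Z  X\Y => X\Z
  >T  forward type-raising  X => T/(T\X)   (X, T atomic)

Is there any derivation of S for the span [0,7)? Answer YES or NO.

YES

[0,7] S   >
  [0,1] "song" : S/(PP/NP)
  [1,7] PP/NP   <
    [1,5] N   >
      [1,3] N/(N\PP)   <
        [1,2] "sent" : PP
        [2,3] "heard" : (N/(N\PP))\PP
      [3,5] N\PP   >
        [3,4] "saw" : (N\PP)/S
        [4,5] "under" : S
    [5,7] (PP/NP)\N   <
      [5,6] "quickly" : S
      [6,7] "this" : ((PP/NP)\N)\S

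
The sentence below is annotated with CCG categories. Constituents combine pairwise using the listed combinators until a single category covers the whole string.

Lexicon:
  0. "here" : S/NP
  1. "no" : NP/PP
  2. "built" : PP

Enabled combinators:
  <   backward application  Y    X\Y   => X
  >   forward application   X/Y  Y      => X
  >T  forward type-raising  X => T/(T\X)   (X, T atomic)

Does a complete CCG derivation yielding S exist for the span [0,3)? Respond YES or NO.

YES

[0,3] S   >
  [0,1] "here" : S/NP
  [1,3] NP   >
    [1,2] "no" : NP/PP
    [2,3] "built" : PP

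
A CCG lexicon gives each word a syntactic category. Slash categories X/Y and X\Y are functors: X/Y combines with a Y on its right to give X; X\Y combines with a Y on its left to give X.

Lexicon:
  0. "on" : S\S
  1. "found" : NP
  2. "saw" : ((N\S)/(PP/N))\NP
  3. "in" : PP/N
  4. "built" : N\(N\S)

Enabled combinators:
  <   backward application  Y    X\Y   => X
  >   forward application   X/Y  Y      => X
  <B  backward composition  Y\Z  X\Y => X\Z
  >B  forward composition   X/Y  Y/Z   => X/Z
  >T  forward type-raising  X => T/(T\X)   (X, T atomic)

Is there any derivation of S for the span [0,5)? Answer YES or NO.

NO

S\S NP ((N\S)/(PP/N))\NP PP/N N\(N\S)
CKY chart[0,5] = {N, N/(N\N), NP/(NP\N), PP/(PP\N), S/(S\N)}; S ∉ chart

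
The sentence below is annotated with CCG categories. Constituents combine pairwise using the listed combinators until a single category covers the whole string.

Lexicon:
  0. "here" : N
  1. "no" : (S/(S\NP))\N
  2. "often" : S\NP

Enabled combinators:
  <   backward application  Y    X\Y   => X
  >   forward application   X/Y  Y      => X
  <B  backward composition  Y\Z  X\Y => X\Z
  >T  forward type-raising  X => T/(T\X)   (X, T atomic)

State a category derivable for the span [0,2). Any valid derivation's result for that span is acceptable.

[0,3] S   >
  [0,2] S/(S\NP)   <
    [0,1] "here" : N
    [1,2] "no" : (S/(S\NP))\N
  [2,3] "often" : S\NP

S/(S\NP)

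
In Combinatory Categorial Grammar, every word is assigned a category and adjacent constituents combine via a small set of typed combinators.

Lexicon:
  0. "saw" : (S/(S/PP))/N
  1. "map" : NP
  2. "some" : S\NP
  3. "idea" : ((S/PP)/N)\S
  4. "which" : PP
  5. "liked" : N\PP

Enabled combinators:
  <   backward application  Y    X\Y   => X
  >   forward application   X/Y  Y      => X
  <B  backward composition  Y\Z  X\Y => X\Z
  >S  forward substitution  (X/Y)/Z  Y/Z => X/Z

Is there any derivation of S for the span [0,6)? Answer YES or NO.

YES

[0,6] S   >
  [0,4] S/N   >S
    [0,1] "saw" : (S/(S/PP))/N
    [1,4] (S/PP)/N   <
      [1,3] S   <
        [1,2] "map" : NP
        [2,3] "some" : S\NP
      [3,4] "idea" : ((S/PP)/N)\S
  [4,6] N   <
    [4,5] "which" : PP
    [5,6] "liked" : N\PP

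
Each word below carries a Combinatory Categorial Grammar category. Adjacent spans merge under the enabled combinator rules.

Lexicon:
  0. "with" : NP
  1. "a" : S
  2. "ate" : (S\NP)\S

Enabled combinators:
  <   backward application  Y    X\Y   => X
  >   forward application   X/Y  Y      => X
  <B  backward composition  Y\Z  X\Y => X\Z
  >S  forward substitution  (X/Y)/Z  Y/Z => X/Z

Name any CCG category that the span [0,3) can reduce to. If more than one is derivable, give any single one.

S

[0,3] S   <
  [0,1] "with" : NP
  [1,3] S\NP   <
    [1,2] "a" : S
    [2,3] "ate" : (S\NP)\S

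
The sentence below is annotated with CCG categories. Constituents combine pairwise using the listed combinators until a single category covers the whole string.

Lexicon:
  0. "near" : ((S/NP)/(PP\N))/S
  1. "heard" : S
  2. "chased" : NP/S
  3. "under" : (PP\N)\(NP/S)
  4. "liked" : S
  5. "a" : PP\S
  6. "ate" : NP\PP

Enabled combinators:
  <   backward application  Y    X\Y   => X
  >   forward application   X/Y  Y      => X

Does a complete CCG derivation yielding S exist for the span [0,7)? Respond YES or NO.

YES

[0,7] S   >
  [0,4] S/NP   >
    [0,2] (S/NP)/(PP\N)   >
      [0,1] "near" : ((S/NP)/(PP\N))/S
      [1,2] "heard" : S
    [2,4] PP\N   <
      [2,3] "chased" : NP/S
      [3,4] "under" : (PP\N)\(NP/S)
  [4,7] NP   <
    [4,6] PP   <
      [4,5] "liked" : S
      [5,6] "a" : PP\S
    [6,7] "ate" : NP\PP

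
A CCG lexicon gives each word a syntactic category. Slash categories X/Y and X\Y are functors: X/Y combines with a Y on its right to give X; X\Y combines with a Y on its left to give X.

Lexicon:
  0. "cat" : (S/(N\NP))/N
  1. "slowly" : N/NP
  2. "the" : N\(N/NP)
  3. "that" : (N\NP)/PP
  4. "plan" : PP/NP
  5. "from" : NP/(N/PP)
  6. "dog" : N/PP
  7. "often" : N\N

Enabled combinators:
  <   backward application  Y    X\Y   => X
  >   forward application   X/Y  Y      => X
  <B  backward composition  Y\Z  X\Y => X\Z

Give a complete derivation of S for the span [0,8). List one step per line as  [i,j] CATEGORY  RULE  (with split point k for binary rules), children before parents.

[0,8] S   >
  [0,3] S/(N\NP)   >
    [0,1] "cat" : (S/(N\NP))/N
    [1,3] N   <
      [1,2] "slowly" : N/NP
      [2,3] "the" : N\(N/NP)
  [3,8] N\NP   <B
    [3,7] N\NP   >
      [3,4] "that" : (N\NP)/PP
      [4,7] PP   >
        [4,5] "plan" : PP/NP
        [5,7] NP   >
          [5,6] "from" : NP/(N/PP)
          [6,7] "dog" : N/PP
    [7,8] "often" : N\N

[0,1] (S/(N\NP))/N  lex  "cat"
[1,2] N/NP  lex  "slowly"
[2,3] N\(N/NP)  lex  "the"
[1,3] N  <  k=2
[0,3] S/(N\NP)  >  k=1
[3,4] (N\NP)/PP  lex  "that"
[4,5] PP/NP  lex  "plan"
[5,6] NP/(N/PP)  lex  "from"
[6,7] N/PP  lex  "dog"
[5,7] NP  >  k=6
[4,7] PP  >  k=5
[3,7] N\NP  >  k=4
[7,8] N\N  lex  "often"
[3,8] N\NP  <B  k=7
[0,8] S  >  k=3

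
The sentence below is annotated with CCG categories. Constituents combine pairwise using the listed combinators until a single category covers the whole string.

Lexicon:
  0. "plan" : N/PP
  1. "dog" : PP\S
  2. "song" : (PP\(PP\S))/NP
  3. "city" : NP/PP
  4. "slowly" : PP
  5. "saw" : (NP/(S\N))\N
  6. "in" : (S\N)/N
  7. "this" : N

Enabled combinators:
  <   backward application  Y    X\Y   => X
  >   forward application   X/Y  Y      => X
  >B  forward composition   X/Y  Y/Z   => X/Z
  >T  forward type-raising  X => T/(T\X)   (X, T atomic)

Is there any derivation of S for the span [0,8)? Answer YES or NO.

NO

N/PP PP\S (PP\(PP\S))/NP NP/PP PP (NP/(S\N))\N (S\N)/N N
CKY chart[0,8] = {N/(N\NP), NP, NP/(NP\NP), NP/(N\N), PP/(PP\NP), S/(S\NP)}; S ∉ chart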